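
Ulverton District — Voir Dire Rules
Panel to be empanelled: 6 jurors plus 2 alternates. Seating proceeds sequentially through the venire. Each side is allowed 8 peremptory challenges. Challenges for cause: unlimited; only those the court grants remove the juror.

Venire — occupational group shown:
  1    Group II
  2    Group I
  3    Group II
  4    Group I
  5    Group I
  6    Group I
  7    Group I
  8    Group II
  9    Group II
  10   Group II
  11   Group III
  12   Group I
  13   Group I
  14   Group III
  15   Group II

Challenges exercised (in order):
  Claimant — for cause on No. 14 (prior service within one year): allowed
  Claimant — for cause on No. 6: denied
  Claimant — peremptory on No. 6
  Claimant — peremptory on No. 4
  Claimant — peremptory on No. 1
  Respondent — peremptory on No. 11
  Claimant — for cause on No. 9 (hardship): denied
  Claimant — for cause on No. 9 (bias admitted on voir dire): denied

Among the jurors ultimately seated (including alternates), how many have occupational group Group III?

0

Removed: #1, #4, #6, #11, #14.
Seated (8 incl. alternates): #2, #3, #5, #7, #8, #9, #10, #12.
None of those are in Group III → 0.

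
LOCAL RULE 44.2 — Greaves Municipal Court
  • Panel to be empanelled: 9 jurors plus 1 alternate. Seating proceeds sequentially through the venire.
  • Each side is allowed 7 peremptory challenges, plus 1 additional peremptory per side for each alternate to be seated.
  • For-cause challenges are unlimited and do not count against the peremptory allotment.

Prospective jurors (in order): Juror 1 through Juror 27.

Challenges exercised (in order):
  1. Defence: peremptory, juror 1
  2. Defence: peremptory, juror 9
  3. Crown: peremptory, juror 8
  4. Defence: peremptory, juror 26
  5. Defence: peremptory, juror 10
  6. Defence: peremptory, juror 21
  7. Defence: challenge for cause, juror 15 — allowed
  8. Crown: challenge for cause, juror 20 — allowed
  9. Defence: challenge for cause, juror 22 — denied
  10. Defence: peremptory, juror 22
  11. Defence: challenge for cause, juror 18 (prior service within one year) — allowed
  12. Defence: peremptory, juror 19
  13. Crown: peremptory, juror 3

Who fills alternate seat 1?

Removed: #1, #3, #8, #9, #10, #15, #18, #19, #20, #21, #22, #26.
Filling seats in venire order through position 10: #2, #4, #5, #6, #7, #11, #12, #13, #14, #16.
So alternate 1 is #16.

16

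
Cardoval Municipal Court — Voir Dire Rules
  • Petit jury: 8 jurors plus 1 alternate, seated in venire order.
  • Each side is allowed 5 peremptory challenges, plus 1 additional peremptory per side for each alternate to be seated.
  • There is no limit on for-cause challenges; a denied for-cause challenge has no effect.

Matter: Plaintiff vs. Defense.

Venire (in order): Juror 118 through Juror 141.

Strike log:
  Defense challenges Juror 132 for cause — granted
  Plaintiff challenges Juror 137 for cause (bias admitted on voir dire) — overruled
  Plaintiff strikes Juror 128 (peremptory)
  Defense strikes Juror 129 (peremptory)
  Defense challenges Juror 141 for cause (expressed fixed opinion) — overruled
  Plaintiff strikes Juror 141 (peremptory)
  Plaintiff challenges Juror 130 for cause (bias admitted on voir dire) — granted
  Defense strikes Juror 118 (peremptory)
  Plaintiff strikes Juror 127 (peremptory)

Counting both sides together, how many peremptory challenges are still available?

Plaintiff allotment: 5 base + 1 × 1 alternate = 6. Defense allotment: 5 base + 1 × 1 alternate = 6.
Plaintiff peremptories used: #128, #141, #127 — 3 (for-cause on #137, #130 don't count).
Defense peremptories used: #129, #118 — 2 (for-cause on #132, #141 don't count).
Remaining: (6 − 3) + (6 − 2) = 7.

7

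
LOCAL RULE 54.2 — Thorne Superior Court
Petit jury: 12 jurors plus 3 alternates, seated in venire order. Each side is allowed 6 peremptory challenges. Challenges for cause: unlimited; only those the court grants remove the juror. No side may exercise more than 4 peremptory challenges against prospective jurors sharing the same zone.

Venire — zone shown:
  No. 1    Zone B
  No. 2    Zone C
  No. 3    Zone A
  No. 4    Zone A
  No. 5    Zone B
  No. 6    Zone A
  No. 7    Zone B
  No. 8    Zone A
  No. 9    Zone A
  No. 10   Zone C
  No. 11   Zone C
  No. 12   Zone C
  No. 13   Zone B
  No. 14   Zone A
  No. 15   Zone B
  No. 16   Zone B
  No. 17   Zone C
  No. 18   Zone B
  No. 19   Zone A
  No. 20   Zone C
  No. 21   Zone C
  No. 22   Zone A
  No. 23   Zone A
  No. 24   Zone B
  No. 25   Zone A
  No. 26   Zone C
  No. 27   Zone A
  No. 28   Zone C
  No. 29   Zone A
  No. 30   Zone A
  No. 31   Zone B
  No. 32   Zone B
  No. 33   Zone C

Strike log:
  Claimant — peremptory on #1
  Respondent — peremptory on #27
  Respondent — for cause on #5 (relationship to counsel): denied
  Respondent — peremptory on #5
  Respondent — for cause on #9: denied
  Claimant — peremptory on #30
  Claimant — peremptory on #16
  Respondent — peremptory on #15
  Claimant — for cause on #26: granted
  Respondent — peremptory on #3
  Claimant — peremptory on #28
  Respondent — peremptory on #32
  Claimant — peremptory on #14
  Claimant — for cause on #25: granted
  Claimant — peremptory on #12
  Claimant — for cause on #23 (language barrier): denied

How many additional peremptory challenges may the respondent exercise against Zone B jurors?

Respondent peremptories so far: #27, #5, #15, #3, #32 — 5 of 6 used, 1 left overall.
Against Zone B: #5, #15, #32 — 3 used; per-zone cap 4 leaves 1.
Binding limit: min(1, 1) = 1.

1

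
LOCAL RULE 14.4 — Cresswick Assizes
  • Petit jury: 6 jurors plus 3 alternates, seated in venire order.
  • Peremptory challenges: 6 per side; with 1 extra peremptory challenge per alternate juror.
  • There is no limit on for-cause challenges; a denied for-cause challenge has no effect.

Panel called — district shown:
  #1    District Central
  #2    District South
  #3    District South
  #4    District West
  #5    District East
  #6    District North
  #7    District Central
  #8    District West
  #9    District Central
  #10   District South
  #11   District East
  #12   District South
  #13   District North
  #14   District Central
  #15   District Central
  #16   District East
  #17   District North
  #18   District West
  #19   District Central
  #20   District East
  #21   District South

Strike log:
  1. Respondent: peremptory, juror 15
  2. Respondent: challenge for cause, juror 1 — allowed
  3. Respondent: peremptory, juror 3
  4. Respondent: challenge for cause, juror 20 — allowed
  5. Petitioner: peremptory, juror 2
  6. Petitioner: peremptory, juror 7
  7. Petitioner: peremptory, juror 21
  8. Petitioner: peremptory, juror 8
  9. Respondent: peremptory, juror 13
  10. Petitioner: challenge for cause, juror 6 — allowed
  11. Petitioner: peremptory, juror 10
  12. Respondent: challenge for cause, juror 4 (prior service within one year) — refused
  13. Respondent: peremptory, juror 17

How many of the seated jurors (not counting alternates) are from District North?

0

Removed: #1, #2, #3, #6, #7, #8, #10, #13, #15, #17, #20, #21.
Seated jurors 1–6: #4, #5, #9, #11, #12, #14 (alternates #16, #18, #19 not counted).
None of those are in District North → 0.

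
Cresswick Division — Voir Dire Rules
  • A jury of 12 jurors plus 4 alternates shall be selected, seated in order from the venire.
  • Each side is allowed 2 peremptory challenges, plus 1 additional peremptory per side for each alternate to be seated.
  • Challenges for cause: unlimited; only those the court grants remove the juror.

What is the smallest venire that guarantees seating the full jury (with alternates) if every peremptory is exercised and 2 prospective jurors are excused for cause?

Seats to fill: 12 + 4 alternates = 16.
Peremptories: 2 + 1×4 = 6 per side × 2 sides = 12.
For-cause removals: 2.
Minimum venire: 16 + 12 + 2 = 30.

30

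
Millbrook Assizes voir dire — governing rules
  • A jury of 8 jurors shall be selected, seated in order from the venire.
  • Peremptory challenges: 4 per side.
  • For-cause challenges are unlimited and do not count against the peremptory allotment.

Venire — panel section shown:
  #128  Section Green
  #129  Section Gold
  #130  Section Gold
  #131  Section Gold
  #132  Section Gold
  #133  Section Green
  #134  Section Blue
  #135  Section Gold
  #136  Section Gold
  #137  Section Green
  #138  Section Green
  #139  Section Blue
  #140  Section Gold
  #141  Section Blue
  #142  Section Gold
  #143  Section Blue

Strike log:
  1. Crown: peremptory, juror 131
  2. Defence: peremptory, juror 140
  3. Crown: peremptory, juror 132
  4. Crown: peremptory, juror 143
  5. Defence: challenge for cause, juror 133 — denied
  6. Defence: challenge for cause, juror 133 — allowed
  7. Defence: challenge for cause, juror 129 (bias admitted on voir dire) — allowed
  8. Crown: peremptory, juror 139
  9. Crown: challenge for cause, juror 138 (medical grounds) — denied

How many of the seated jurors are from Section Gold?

Removed: #129, #131, #132, #133, #139, #140, #143.
Seated jurors 1–8: #128, #130, #134, #135, #136, #137, #138, #141.
Of those, in Section Gold: #130, #135, #136 → 3.

3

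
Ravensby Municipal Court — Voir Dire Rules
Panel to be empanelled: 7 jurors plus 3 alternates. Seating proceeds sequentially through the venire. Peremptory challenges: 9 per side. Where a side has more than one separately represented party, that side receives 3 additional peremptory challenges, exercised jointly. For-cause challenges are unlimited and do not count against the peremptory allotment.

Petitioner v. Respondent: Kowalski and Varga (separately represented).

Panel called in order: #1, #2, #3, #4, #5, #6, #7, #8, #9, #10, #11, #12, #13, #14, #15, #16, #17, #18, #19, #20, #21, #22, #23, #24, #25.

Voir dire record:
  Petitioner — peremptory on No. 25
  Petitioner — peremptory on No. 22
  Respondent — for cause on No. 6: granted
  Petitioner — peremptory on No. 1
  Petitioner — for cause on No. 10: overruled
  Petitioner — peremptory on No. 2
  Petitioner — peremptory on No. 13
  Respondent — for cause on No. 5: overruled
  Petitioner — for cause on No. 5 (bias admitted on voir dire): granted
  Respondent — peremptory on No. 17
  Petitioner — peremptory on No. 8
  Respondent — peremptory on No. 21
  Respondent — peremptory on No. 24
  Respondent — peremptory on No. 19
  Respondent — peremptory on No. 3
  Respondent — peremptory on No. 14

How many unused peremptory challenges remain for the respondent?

6

Respondent allotment: 9 base + 3 multi-party = 12.
Respondent peremptories used: #17, #21, #24, #19, #3, #14 — 6 (for-cause on #6, #5 don't count).
Remaining: 12 − 6 = 6.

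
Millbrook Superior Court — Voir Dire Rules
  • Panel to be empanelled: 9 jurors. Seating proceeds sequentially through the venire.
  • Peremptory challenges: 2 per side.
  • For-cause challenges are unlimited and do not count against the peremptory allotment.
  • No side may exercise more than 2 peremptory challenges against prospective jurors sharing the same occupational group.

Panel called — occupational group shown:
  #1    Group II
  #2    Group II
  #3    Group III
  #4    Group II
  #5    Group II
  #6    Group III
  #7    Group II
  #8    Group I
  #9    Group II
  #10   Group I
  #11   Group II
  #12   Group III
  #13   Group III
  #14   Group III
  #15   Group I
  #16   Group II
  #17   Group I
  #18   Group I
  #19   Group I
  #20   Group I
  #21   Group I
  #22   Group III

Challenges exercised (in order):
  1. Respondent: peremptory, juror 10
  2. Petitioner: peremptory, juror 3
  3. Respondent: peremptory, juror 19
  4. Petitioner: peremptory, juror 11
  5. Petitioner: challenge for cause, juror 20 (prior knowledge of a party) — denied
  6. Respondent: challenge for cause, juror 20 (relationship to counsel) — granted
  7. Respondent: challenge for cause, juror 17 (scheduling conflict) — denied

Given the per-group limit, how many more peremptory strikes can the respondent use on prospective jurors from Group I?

0

Respondent peremptories so far: #10, #19 — 2 of 2 used, 0 left overall.
Against Group I: #10, #19 — 2 used; per-group cap 2 leaves 0.
Binding limit: min(0, 0) = 0.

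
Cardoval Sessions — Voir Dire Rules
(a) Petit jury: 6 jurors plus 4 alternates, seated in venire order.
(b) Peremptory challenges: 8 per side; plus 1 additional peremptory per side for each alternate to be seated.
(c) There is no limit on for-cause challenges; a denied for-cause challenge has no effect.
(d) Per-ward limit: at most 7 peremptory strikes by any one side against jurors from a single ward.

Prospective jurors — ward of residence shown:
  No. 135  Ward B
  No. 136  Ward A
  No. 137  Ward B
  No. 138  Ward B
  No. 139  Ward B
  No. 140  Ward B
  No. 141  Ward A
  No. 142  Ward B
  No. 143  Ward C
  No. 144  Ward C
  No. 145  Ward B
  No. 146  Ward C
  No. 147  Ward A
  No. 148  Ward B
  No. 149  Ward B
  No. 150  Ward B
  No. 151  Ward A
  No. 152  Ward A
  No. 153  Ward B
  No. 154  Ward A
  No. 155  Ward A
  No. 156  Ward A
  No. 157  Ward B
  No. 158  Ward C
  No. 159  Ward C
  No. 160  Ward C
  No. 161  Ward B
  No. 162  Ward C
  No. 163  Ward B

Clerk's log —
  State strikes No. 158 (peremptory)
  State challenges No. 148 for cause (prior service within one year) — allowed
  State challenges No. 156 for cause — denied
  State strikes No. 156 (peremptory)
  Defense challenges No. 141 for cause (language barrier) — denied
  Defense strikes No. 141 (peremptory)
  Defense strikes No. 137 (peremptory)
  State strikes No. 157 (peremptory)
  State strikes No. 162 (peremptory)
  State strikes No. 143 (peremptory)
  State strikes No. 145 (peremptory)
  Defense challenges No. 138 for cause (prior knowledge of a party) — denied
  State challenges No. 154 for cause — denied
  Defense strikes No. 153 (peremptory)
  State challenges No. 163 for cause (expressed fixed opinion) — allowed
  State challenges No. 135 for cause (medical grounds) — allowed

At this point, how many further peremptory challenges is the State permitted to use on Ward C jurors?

State peremptories so far: #158, #156, #157, #162, #143, #145 — 6 of 12 used, 6 left overall.
Against Ward C: #158, #162, #143 — 3 used; per-ward cap 7 leaves 4.
Binding limit: min(6, 4) = 4.

4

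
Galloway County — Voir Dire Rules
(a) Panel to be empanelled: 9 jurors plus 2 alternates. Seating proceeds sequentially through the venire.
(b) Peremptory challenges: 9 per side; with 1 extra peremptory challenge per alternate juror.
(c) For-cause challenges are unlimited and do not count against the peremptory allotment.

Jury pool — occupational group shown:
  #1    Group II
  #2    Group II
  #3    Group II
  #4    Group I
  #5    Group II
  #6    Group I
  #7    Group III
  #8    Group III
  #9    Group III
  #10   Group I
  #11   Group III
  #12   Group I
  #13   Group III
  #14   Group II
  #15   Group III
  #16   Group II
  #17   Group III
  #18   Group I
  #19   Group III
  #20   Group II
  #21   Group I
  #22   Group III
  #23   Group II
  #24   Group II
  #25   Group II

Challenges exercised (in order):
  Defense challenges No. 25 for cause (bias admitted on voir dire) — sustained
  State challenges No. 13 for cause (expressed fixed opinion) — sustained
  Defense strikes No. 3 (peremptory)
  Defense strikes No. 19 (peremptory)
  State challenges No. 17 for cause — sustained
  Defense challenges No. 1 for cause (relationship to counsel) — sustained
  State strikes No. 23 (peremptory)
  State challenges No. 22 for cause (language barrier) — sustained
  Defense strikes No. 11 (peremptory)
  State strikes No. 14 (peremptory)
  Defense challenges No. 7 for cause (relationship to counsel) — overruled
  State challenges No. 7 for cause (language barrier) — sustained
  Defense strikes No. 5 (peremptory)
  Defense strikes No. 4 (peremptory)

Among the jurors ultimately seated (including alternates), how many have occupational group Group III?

3

Removed: #1, #3, #4, #5, #7, #11, #13, #14, #17, #19, #22, #23, #25.
Seated (11 incl. alternates): #2, #6, #8, #9, #10, #12, #15, #16, #18, #20, #21.
Of those, in Group III: #8, #9, #15 → 3.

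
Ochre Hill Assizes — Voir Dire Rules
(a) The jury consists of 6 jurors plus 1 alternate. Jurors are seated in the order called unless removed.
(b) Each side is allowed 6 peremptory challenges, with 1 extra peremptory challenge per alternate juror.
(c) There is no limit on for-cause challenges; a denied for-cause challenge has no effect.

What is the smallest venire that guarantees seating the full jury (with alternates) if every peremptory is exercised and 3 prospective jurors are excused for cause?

24

Seats to fill: 6 + 1 alternates = 7.
Peremptories: 6 + 1×1 = 7 per side × 2 sides = 14.
For-cause removals: 3.
Minimum venire: 7 + 14 + 3 = 24.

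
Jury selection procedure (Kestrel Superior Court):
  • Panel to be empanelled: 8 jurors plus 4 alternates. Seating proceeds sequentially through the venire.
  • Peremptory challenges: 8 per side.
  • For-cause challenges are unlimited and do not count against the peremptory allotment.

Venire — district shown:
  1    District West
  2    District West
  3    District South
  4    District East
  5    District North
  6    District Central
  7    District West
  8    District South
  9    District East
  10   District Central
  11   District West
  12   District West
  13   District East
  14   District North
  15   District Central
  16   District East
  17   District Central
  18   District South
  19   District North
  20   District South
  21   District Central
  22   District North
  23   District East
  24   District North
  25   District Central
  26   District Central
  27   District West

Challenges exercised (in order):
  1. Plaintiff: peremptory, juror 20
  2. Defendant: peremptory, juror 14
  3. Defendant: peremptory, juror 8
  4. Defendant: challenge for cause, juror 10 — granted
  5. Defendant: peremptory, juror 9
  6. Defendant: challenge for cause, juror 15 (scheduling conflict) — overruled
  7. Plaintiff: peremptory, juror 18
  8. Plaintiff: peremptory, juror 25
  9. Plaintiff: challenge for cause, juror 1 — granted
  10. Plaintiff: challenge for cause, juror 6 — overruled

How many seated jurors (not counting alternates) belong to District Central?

1

Removed: #1, #8, #9, #10, #14, #18, #20, #25.
Seated jurors 1–8: #2, #3, #4, #5, #6, #7, #11, #12 (alternates #13, #15, #16, #17 not counted).
Of those, in District Central: #6 → 1.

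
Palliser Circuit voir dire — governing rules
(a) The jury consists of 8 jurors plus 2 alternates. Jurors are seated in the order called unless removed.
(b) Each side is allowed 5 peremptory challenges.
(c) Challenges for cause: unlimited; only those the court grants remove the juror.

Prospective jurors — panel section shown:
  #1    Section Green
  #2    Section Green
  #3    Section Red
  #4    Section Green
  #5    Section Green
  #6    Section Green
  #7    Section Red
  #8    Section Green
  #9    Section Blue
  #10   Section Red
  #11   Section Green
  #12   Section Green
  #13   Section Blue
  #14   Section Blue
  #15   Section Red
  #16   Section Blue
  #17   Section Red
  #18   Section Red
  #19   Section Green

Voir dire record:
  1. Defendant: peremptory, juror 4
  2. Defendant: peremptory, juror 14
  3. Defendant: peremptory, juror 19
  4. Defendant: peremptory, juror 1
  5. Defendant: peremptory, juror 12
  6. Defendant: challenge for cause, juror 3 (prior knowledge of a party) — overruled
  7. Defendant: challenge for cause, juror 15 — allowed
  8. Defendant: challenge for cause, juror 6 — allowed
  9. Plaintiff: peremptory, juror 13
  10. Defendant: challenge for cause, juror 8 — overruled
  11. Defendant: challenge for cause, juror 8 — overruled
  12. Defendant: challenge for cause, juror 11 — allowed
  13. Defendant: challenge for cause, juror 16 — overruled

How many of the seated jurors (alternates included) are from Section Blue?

Removed: #1, #4, #6, #11, #12, #13, #14, #15, #19.
Seated (10 incl. alternates): #2, #3, #5, #7, #8, #9, #10, #16, #17, #18.
Of those, in Section Blue: #9, #16 → 2.

2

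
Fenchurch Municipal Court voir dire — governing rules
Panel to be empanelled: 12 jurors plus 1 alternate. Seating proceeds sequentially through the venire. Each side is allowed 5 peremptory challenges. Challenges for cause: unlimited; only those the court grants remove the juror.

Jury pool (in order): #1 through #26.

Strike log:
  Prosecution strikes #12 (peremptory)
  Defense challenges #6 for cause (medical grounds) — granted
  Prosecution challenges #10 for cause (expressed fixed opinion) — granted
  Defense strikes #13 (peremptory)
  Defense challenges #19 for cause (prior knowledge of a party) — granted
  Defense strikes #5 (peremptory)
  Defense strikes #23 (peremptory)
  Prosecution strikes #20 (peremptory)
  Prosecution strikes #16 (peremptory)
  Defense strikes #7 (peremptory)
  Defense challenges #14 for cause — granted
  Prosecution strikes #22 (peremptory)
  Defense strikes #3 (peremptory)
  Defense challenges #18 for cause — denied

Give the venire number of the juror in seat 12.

Removed: #3, #5, #6, #7, #10, #12, #13, #14, #16, #19, #20, #22, #23. (#18 stays — for-cause denied.)
Filling seats in venire order through position 12: #1, #2, #4, #8, #9, #11, #15, #17, #18, #21, #24, #25.
So seat 12 is #25.

25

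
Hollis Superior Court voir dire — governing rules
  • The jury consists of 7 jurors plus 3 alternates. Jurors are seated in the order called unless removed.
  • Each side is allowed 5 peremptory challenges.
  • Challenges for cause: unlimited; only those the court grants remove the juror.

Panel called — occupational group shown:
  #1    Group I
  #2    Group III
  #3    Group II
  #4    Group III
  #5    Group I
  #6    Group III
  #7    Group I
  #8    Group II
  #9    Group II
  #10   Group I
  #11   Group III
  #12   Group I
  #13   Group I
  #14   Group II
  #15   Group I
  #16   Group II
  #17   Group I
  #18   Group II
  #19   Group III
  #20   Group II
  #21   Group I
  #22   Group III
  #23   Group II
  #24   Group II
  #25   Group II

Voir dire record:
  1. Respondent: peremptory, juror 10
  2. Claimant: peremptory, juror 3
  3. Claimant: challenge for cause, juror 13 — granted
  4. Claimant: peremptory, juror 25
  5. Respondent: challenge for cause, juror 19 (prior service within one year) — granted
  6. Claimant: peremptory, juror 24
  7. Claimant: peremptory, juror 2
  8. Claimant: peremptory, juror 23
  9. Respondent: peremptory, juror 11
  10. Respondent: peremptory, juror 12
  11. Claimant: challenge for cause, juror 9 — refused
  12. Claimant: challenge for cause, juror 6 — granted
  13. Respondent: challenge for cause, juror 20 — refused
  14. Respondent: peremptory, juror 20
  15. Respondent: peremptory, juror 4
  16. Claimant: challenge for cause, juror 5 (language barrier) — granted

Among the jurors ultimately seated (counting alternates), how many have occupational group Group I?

Removed: #2, #3, #4, #5, #6, #10, #11, #12, #13, #19, #20, #23, #24, #25.
Seated (10 incl. alternates): #1, #7, #8, #9, #14, #15, #16, #17, #18, #21.
Of those, in Group I: #1, #7, #15, #17, #21 → 5.

5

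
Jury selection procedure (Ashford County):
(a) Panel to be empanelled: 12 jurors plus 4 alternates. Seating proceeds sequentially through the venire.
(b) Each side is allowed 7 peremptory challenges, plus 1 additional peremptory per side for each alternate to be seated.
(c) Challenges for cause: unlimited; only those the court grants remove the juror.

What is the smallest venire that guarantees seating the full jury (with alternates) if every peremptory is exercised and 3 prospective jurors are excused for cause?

Seats to fill: 12 + 4 alternates = 16.
Peremptories: 7 + 1×4 = 11 per side × 2 sides = 22.
For-cause removals: 3.
Minimum venire: 16 + 22 + 3 = 41.

41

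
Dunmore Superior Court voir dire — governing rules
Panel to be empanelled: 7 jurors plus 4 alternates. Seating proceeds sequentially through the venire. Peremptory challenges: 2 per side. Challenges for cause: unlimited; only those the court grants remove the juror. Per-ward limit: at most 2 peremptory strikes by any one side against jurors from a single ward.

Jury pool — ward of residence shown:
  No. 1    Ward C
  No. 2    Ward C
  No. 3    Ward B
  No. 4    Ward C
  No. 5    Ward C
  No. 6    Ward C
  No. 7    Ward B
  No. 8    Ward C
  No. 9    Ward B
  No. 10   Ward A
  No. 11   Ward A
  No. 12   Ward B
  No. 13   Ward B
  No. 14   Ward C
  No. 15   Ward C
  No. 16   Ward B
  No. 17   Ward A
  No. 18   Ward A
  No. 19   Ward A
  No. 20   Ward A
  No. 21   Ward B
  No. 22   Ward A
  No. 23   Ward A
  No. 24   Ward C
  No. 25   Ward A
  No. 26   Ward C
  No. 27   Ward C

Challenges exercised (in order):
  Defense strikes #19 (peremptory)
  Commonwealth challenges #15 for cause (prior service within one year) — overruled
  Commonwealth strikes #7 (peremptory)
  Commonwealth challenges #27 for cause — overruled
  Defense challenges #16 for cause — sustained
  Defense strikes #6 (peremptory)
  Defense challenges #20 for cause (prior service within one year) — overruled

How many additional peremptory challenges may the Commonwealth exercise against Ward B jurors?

Commonwealth peremptories so far: #7 — 1 of 2 used, 1 left overall.
Against Ward B: #7 — 1 used; per-ward cap 2 leaves 1.
Binding limit: min(1, 1) = 1.

1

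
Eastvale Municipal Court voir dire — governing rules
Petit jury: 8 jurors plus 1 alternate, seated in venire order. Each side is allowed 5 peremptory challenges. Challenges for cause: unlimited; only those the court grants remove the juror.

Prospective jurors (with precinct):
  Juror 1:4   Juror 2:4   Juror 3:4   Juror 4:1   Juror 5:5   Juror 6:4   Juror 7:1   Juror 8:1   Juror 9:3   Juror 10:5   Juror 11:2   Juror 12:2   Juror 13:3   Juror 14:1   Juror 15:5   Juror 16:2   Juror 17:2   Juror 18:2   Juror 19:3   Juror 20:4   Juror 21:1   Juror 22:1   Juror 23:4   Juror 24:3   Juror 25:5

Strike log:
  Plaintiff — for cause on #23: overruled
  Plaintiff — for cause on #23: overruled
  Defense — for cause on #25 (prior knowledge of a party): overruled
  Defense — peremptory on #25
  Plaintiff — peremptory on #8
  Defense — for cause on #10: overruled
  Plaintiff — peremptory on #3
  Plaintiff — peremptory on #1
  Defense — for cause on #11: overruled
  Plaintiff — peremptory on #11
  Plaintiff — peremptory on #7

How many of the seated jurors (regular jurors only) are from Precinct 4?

2

Removed: #1, #3, #7, #8, #11, #25.
Seated jurors 1–8: #2, #4, #5, #6, #9, #10, #12, #13 (alternates #14 not counted).
Of those, in Precinct 4: #2, #6 → 2.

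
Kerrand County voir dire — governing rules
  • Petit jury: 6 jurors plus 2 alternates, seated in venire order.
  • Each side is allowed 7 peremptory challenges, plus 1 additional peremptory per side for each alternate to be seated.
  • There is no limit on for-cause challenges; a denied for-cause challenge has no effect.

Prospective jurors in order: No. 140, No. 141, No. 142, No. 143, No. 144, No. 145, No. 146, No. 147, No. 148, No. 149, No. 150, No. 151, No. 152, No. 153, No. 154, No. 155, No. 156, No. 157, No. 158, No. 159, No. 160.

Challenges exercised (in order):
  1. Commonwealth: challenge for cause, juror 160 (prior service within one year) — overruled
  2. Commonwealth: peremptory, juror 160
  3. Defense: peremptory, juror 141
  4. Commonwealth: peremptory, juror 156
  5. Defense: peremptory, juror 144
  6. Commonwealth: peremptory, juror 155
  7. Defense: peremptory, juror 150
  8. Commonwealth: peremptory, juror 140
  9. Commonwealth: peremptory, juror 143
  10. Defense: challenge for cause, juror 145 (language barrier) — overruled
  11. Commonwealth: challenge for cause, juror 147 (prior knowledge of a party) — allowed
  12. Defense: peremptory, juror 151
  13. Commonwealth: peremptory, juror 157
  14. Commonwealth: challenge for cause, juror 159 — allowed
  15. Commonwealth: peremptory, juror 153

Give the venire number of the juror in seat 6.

152

Removed: #140, #141, #143, #144, #147, #150, #151, #153, #155, #156, #157, #159, #160. (#145 stays — for-cause denied.)
Seating in order: seats 1–6 → #142, #145, #146, #148, #149, #152; alternates → #154, #158.
So seat 6 is #152.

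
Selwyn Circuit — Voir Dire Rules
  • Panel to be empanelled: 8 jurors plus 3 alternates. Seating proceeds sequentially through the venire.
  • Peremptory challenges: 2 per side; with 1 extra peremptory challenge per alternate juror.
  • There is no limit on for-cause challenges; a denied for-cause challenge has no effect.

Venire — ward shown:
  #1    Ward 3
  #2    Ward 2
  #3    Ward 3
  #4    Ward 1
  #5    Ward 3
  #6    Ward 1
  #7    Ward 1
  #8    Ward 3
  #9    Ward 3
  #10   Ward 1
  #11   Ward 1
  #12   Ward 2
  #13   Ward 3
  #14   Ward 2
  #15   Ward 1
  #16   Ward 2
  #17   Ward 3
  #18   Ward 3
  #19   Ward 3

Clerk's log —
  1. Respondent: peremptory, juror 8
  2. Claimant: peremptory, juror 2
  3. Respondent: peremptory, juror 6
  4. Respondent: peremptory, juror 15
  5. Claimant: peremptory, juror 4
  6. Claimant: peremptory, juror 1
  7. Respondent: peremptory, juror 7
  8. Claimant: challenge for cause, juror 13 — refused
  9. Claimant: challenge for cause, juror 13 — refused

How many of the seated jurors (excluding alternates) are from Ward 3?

Removed: #1, #2, #4, #6, #7, #8, #15.
Seated jurors 1–8: #3, #5, #9, #10, #11, #12, #13, #14 (alternates #16, #17, #18 not counted).
Of those, in Ward 3: #3, #5, #9, #13 → 4.

4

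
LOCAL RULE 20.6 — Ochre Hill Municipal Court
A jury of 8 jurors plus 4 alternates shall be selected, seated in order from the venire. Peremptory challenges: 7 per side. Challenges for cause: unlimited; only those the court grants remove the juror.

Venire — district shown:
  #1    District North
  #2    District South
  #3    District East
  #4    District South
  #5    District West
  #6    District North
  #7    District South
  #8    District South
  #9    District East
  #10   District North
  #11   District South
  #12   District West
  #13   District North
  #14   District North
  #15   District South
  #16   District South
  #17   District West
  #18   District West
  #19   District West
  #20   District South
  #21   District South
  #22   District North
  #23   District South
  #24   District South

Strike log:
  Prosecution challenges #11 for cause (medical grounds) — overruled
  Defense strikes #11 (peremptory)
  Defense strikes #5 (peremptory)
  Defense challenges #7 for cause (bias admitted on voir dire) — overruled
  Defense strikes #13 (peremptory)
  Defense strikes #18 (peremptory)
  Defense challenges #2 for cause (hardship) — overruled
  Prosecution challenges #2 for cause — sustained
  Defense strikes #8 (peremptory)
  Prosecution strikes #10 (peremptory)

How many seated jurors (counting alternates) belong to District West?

Removed: #2, #5, #8, #10, #11, #13, #18.
Seated (12 incl. alternates): #1, #3, #4, #6, #7, #9, #12, #14, #15, #16, #17, #19.
Of those, in District West: #12, #17, #19 → 3.

3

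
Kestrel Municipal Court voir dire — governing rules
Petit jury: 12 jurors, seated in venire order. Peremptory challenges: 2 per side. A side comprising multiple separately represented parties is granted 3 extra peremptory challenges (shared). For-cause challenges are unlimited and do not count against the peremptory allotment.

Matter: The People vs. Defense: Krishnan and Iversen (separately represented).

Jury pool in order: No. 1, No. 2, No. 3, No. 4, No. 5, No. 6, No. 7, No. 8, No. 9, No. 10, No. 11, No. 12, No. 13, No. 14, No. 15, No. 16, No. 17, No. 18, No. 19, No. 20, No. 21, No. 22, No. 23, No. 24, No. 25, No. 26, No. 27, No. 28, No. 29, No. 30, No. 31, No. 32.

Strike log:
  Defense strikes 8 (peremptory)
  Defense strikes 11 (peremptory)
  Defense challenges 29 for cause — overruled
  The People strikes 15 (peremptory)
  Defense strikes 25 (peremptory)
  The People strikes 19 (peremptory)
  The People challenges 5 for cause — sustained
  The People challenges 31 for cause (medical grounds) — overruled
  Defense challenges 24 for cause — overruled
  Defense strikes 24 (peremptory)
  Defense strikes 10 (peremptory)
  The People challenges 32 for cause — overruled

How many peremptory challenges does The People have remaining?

The People allotment: 2.
The People peremptories used: #15, #19 — 2 (for-cause on #5, #31, #32 don't count).
Remaining: 2 − 2 = 0.

0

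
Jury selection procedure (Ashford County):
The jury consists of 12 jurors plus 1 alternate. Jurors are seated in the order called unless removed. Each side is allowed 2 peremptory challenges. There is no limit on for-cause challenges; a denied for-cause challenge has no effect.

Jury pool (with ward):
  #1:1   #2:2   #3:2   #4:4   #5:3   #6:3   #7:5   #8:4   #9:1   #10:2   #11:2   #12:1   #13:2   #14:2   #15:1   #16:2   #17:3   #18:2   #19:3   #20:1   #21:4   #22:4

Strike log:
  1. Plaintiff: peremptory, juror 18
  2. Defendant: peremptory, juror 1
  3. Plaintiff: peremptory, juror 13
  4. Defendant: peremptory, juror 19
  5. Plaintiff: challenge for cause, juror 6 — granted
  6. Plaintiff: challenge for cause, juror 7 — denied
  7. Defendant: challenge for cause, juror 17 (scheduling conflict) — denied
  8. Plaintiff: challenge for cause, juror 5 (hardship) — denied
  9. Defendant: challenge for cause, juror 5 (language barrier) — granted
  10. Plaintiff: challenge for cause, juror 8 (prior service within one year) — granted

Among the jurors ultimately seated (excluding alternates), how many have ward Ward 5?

Removed: #1, #5, #6, #8, #13, #18, #19.
Seated jurors 1–12: #2, #3, #4, #7, #9, #10, #11, #12, #14, #15, #16, #17 (alternates #20 not counted).
Of those, in Ward 5: #7 → 1.

1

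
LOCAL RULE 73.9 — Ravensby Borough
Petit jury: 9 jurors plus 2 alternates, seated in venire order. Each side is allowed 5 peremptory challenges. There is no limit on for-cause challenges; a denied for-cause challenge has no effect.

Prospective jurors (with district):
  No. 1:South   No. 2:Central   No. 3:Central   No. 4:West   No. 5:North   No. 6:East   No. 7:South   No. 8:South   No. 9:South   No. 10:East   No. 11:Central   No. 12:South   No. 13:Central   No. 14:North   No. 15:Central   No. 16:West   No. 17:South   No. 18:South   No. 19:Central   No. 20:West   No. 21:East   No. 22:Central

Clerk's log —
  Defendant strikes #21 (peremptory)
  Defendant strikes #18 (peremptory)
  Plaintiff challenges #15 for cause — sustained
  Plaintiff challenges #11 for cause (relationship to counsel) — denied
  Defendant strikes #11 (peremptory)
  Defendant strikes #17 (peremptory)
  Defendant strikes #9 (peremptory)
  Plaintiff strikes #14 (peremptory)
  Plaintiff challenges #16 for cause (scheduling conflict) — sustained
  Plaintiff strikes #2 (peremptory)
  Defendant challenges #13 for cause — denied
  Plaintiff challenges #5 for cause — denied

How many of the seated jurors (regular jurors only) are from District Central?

1

Removed: #2, #9, #11, #14, #15, #16, #17, #18, #21.
Seated jurors 1–9: #1, #3, #4, #5, #6, #7, #8, #10, #12 (alternates #13, #19 not counted).
Of those, in District Central: #3 → 1.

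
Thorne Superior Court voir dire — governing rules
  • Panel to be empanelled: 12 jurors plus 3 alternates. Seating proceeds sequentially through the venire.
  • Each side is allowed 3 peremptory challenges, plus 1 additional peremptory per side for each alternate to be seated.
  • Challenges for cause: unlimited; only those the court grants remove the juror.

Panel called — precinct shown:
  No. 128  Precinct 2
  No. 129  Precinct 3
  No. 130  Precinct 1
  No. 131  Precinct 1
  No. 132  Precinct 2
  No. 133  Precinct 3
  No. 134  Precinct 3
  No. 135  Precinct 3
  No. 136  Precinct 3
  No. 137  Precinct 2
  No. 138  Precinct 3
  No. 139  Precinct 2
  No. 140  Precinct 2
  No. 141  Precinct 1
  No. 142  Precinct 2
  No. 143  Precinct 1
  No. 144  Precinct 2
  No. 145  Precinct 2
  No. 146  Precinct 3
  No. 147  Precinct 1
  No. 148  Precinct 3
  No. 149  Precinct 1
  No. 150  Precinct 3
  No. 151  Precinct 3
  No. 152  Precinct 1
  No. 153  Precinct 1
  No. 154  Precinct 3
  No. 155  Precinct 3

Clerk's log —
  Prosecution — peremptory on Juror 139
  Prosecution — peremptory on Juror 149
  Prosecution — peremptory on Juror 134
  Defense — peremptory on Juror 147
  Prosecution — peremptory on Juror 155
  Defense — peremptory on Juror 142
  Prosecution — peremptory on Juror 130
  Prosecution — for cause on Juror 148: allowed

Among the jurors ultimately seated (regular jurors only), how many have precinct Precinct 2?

4

Removed: #130, #134, #139, #142, #147, #148, #149, #155.
Seated jurors 1–12: #128, #129, #131, #132, #133, #135, #136, #137, #138, #140, #141, #143 (alternates #144, #145, #146 not counted).
Of those, in Precinct 2: #128, #132, #137, #140 → 4.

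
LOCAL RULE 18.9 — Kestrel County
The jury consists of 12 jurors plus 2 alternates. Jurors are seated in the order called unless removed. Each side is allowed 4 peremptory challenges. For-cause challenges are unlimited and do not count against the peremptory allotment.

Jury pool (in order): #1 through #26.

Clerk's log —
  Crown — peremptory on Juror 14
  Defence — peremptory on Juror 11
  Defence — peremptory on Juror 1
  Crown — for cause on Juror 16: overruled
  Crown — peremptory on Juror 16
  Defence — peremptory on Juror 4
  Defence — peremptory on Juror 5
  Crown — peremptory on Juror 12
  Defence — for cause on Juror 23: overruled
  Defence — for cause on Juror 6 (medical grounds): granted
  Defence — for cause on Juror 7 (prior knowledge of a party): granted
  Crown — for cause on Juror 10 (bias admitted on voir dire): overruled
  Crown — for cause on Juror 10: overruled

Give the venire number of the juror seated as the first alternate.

22

Removed: #1, #4, #5, #6, #7, #11, #12, #14, #16. (#10, #23 stay — for-cause denied.)
Filling seats in venire order through position 13: #2, #3, #8, #9, #10, #13, #15, #17, #18, #19, #20, #21, #22.
So alternate 1 is #22.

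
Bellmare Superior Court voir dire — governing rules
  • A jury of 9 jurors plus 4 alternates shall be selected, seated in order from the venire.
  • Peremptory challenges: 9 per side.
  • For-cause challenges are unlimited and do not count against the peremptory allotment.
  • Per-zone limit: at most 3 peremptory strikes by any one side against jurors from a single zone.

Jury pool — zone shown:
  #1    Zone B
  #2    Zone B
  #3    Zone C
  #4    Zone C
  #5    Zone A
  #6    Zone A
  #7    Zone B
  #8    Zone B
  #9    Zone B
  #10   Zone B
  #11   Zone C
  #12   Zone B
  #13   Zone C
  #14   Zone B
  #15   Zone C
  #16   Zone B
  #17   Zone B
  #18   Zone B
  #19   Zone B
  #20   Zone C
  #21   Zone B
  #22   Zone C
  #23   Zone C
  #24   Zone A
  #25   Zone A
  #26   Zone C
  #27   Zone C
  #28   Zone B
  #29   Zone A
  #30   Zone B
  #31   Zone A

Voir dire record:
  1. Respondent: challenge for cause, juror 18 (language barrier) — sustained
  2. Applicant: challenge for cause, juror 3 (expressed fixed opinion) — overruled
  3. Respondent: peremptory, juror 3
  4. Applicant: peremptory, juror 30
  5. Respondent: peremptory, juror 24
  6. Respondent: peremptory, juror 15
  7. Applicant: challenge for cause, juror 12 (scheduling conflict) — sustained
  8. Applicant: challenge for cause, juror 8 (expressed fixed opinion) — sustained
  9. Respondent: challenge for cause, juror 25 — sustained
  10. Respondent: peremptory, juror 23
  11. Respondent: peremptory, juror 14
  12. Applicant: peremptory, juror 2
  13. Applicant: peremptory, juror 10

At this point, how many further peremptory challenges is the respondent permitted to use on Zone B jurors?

2

Respondent peremptories so far: #3, #24, #15, #23, #14 — 5 of 9 used, 4 left overall.
Against Zone B: #14 — 1 used; per-zone cap 3 leaves 2.
Binding limit: min(4, 2) = 2.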